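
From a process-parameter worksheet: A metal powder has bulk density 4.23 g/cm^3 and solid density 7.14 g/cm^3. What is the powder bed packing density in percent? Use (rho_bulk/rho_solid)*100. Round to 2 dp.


Packing = (4.23/7.14)*100 = 59.24 %


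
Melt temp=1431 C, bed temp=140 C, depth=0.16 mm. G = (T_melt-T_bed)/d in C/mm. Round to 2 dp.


G = (1431-140)/0.16 = 8068.75 C/mm


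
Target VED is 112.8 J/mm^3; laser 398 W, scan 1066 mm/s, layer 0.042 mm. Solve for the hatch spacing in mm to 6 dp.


h = 398 / (112.8*1066*0.042) = 0.078807 mm


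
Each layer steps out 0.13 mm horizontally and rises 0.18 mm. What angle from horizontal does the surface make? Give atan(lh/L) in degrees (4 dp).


angle = atan(0.18/0.13) = 54.1623 degrees


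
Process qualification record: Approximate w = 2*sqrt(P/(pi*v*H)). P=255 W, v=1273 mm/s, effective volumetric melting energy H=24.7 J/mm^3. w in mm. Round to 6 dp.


w = 2*sqrt(255/(pi*1273*24.7)) = 0.101616 mm


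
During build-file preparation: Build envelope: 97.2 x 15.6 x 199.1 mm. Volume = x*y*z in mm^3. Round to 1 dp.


V = 97.2 * 15.6 * 199.1 = 301899.3 mm^3


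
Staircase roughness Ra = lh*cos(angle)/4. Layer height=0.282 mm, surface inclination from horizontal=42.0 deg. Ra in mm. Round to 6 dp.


Ra = 0.282 * cos(42.0) / 4 = 0.052392 mm


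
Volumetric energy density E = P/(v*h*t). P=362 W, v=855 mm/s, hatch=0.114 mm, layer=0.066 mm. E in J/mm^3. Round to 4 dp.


E = 362 / (855*0.114*0.066) = 56.2722 J/mm^3


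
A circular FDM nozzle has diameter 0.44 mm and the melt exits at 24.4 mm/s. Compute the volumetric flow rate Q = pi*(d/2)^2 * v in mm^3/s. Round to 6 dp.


A = pi*(0.44/2)^2 = 0.15205308 mm^2
Q = 0.15205308 * 24.4 = 3.710095 mm^3/s


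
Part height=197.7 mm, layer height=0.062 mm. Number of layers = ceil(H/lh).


Layers = ceil(197.7/0.062) = 3189


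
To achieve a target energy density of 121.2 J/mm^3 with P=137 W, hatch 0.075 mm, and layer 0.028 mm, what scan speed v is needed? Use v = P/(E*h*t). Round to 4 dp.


v = 137 / (121.2*0.075*0.028) = 538.2681 mm/s


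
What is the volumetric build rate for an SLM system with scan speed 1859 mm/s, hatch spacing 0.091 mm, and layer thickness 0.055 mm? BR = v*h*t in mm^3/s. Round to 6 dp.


Rate = 1859 * 0.091 * 0.055 = 9.304295 mm^3/s


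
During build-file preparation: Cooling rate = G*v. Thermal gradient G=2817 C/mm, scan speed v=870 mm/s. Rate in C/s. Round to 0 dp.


CR = 2817 * 870 = 2450790 C/s


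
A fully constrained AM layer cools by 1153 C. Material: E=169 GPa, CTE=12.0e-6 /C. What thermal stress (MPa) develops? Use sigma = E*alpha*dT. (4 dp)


sigma = 169*1000 * 12.0e-6 * 1153 = 2338.284 MPa


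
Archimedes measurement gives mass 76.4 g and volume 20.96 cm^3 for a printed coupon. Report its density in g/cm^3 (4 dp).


rho = 76.4 / 20.96 = 3.645 g/cm^3


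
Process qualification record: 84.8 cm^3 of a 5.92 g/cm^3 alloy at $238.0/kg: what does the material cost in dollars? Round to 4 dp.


Mass = 84.8*5.92/1000 = 0.502016 kg
Cost = 0.502016 * 238.0 = 119.4798 $


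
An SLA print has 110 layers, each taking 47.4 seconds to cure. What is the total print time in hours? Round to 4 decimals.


t = 110 * 47.4 / 3600 = 1.4483 hrs


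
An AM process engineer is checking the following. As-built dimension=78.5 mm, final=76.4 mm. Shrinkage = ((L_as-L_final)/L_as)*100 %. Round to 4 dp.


Shrinkage = ((78.5-76.4)/78.5)*100 = 2.6752 %


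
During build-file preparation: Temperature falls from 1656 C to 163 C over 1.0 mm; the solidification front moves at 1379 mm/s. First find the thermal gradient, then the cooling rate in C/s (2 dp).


G = (1656-163)/1.0 = 1493.0 C/mm
CR = 1493.0 * 1379 = 2058847.0 C/s


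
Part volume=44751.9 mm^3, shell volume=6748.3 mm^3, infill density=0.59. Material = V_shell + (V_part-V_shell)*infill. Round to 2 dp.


V_infill = (44751.9 - 6748.3) * 0.59 = 22422.12
V_total = 6748.3 + 22422.12 = 29170.42 mm^3


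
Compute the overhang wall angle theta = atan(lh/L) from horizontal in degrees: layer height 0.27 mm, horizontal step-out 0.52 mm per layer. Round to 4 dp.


angle = atan(0.27/0.52) = 27.4397 degrees


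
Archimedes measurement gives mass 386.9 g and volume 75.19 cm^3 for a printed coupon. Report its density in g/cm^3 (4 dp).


rho = 386.9 / 75.19 = 5.1456 g/cm^3


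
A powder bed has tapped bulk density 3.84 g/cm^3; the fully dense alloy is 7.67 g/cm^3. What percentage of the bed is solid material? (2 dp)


Packing = (3.84/7.67)*100 = 50.07 %


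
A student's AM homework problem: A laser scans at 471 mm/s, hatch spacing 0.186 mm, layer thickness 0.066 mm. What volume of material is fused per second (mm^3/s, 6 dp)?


Rate = 471 * 0.186 * 0.066 = 5.781996 mm^3/s


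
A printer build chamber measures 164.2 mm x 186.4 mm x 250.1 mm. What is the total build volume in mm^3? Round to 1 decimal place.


V = 164.2 * 186.4 * 250.1 = 7654780.7 mm^3


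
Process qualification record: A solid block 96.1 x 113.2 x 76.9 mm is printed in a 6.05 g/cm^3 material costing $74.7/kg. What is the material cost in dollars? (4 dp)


V = 96.1 * 113.2 * 76.9 = 836558.188 mm^3 = 836.558188 cm^3
Mass = 836.558188 * 6.05 / 1000 = 5.06117704 kg
Cost = 5.06117704 * 74.7 = 378.0699 $


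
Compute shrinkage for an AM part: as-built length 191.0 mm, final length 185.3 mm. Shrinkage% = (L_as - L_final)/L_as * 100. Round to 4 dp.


Shrinkage = ((191.0-185.3)/191.0)*100 = 2.9843 %


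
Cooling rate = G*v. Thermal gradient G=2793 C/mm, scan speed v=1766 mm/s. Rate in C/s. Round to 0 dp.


CR = 2793 * 1766 = 4932438 C/s


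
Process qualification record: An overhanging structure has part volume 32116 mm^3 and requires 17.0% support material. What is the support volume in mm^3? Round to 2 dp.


V_support = 32116 * 0.17 = 5459.72 mm^3


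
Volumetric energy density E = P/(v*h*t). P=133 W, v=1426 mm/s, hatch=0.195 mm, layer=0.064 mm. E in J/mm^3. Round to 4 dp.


E = 133 / (1426*0.195*0.064) = 7.4734 J/mm^3


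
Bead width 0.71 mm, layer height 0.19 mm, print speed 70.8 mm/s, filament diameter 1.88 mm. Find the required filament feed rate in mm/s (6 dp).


Q = 0.71 * 0.19 * 70.8 = 9.55092 mm^3/s
A_fil = pi*(1.88/2)^2 = 2.77591127 mm^2
v_feed = 9.55092 / 2.77591127 = 3.440643 mm/s


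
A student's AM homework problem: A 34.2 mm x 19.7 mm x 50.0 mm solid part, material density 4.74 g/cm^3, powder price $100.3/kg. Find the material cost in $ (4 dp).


V = 34.2 * 19.7 * 50.0 = 33687.0 mm^3 = 33.687 cm^3
Mass = 33.687 * 4.74 / 1000 = 0.15967638 kg
Cost = 0.15967638 * 100.3 = 16.0155 $


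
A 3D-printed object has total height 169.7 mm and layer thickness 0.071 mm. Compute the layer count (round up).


Layers = ceil(169.7/0.071) = 2391


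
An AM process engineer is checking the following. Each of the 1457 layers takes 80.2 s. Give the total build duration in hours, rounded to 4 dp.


t = 1457 * 80.2 / 3600 = 32.4587 hrs


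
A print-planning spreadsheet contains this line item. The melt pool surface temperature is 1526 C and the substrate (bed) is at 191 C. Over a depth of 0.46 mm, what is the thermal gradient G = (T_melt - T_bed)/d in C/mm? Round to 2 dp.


G = (1526-191)/0.46 = 2902.17 C/mm


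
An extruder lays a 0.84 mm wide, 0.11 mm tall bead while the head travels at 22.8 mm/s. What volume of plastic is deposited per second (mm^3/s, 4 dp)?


Rate = 0.84 * 0.11 * 22.8 = 2.1067 mm^3/s


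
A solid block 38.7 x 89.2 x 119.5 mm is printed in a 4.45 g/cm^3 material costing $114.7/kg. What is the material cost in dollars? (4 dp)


V = 38.7 * 89.2 * 119.5 = 412518.78 mm^3 = 412.51878 cm^3
Mass = 412.51878 * 4.45 / 1000 = 1.83570857 kg
Cost = 1.83570857 * 114.7 = 210.5558 $


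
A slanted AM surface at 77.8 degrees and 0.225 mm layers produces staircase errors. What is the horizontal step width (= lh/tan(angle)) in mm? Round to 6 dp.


step = 0.225 / tan(77.8) = 0.048647 mm


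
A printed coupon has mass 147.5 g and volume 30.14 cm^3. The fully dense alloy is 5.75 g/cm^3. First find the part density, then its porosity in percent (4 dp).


rho_part = 147.5 / 30.14 = 4.8938288 g/cm^3
Porosity = (1 - 4.8938288/5.75)*100 = 14.8899 %


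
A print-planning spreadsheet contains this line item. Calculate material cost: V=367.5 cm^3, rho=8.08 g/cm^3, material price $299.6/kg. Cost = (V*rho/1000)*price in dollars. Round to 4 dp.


Mass = 367.5*8.08/1000 = 2.9694 kg
Cost = 2.9694 * 299.6 = 889.6322 $


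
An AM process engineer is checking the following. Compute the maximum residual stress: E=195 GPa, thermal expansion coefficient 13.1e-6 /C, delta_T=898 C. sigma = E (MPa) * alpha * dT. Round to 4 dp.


sigma = 195*1000 * 13.1e-6 * 898 = 2293.941 MPa


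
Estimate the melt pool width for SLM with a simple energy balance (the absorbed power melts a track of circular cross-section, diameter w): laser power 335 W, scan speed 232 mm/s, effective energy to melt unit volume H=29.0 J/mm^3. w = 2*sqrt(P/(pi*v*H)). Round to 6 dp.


w = 2*sqrt(335/(pi*232*29.0)) = 0.251788 mm


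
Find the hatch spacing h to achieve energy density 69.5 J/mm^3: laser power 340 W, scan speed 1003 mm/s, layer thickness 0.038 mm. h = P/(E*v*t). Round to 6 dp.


h = 340 / (69.5*1003*0.038) = 0.128354 mm


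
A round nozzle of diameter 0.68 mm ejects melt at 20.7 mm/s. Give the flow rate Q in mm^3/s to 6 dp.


A = pi*(0.68/2)^2 = 0.36316811 mm^2
Q = 0.36316811 * 20.7 = 7.51758 mm^3/s


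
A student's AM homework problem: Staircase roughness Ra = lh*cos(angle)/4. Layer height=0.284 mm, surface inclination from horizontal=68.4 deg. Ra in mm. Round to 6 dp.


Ra = 0.284 * cos(68.4) / 4 = 0.026137 mm


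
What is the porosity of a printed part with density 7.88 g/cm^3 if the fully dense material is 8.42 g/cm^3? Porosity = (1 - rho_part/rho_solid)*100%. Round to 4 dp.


Porosity = (1-7.88/8.42)*100 = 6.4133 %


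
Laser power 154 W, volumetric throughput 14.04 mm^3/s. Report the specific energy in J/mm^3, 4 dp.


SE = 154 / 14.04 = 10.9687 J/mm^3


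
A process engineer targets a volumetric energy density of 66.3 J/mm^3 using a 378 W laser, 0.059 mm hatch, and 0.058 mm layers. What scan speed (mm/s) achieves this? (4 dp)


v = 378 / (66.3*0.059*0.058) = 1666.0893 mm/s


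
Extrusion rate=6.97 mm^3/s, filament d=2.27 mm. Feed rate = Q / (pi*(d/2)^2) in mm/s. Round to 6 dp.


A = pi*(2.27/2)^2 = 4.047078
v = 6.97 / 4.047078 = 1.72223 mm/s


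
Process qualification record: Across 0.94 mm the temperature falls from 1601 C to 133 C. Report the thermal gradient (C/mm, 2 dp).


G = (1601-133)/0.94 = 1561.7 C/mm


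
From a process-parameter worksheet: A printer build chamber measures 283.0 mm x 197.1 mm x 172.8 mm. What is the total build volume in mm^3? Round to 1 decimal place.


V = 283.0 * 197.1 * 172.8 = 9638663.0 mm^3


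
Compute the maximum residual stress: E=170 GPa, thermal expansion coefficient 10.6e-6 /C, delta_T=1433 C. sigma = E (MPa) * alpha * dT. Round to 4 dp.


sigma = 170*1000 * 10.6e-6 * 1433 = 2582.266 MPa


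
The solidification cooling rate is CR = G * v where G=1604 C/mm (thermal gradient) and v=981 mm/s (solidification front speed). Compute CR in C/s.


CR = 1604 * 981 = 1573524 C/s


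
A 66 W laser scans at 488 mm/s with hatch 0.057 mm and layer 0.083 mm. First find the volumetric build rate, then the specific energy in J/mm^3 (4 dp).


Build rate = 488 * 0.057 * 0.083 = 2.308728 mm^3/s
SE = 66 / 2.308728 = 28.5872 J/mm^3


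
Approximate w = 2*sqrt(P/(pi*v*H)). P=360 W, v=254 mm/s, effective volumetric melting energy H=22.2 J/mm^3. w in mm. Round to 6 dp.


w = 2*sqrt(360/(pi*254*22.2)) = 0.28511 mm


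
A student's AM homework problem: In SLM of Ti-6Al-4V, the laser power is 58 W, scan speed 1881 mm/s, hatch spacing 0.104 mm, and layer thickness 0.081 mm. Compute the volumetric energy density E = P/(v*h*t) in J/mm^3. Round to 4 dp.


E = 58 / (1881*0.104*0.081) = 3.6603 J/mm^3


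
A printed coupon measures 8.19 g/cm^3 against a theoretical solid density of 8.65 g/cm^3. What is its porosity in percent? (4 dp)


Porosity = (1-8.19/8.65)*100 = 5.3179 %


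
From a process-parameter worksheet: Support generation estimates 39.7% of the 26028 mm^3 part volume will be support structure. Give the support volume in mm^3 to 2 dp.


V_support = 26028 * 0.397 = 10333.12 mm^3


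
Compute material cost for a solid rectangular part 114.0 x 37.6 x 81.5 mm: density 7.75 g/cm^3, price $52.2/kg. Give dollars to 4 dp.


V = 114.0 * 37.6 * 81.5 = 349341.6 mm^3 = 349.3416 cm^3
Mass = 349.3416 * 7.75 / 1000 = 2.7073974 kg
Cost = 2.7073974 * 52.2 = 141.3261 $


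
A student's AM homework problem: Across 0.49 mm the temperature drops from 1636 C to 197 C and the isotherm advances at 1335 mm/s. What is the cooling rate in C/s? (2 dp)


G = (1636-197)/0.49 = 2936.73469388 C/mm
CR = 2936.73469388 * 1335 = 3920540.82 C/s


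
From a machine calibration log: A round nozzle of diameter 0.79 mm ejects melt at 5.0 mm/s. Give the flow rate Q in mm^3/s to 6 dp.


A = pi*(0.79/2)^2 = 0.49016699 mm^2
Q = 0.49016699 * 5.0 = 2.450835 mm^3/s


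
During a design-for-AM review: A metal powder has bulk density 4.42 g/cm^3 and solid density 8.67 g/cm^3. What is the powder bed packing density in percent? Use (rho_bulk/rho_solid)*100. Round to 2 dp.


Packing = (4.42/8.67)*100 = 50.98 %


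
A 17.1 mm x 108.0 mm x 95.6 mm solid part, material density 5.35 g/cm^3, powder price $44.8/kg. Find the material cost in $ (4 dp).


V = 17.1 * 108.0 * 95.6 = 176554.08 mm^3 = 176.55408 cm^3
Mass = 176.55408 * 5.35 / 1000 = 0.94456433 kg
Cost = 0.94456433 * 44.8 = 42.3165 $


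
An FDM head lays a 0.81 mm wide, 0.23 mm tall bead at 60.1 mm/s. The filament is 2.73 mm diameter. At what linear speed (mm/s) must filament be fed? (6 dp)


Q = 0.81 * 0.23 * 60.1 = 11.19663 mm^3/s
A_fil = pi*(2.73/2)^2 = 5.85349397 mm^2
v_feed = 11.19663 / 5.85349397 = 1.912811 mm/s


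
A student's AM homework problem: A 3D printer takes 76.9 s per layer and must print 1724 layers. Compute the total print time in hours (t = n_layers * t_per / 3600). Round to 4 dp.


t = 1724 * 76.9 / 3600 = 36.8266 hrs


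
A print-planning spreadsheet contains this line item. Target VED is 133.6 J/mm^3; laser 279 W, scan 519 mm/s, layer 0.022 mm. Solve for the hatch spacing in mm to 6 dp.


h = 279 / (133.6*519*0.022) = 0.182897 mm


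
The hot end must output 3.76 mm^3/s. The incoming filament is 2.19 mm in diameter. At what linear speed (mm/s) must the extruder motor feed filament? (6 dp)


A = pi*(2.19/2)^2 = 3.766848
v = 3.76 / 3.766848 = 0.998182 mm/s


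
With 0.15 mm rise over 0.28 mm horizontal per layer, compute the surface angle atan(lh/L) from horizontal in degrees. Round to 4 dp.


angle = atan(0.15/0.28) = 28.1786 degrees


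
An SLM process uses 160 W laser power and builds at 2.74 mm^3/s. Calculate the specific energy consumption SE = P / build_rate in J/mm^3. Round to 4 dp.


SE = 160 / 2.74 = 58.3942 J/mm^3


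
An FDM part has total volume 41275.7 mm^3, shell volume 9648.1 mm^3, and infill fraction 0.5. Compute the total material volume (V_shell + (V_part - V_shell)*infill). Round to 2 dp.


V_infill = (41275.7 - 9648.1) * 0.5 = 15813.8
V_total = 9648.1 + 15813.8 = 25461.9 mm^3


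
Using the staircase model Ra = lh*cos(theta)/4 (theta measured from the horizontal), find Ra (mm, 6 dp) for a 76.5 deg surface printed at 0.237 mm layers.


Ra = 0.237 * cos(76.5) / 4 = 0.013832 mm


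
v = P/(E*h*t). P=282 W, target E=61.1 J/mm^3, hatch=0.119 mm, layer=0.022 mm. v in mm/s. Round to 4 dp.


v = 282 / (61.1*0.119*0.022) = 1762.9429 mm/s


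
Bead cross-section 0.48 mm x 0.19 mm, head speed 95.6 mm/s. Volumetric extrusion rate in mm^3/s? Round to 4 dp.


Rate = 0.48 * 0.19 * 95.6 = 8.7187 mm^3/s


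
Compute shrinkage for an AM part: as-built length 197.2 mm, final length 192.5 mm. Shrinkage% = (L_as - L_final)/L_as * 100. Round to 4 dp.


Shrinkage = ((197.2-192.5)/197.2)*100 = 2.3834 %


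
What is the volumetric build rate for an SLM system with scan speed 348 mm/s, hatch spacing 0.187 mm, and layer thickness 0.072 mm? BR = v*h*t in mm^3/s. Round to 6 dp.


Rate = 348 * 0.187 * 0.072 = 4.685472 mm^3/s


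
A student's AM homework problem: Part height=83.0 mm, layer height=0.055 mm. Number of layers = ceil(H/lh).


Layers = ceil(83.0/0.055) = 1510


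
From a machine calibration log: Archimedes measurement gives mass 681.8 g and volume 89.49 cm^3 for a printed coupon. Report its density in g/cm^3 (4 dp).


rho = 681.8 / 89.49 = 7.6187 g/cm^3


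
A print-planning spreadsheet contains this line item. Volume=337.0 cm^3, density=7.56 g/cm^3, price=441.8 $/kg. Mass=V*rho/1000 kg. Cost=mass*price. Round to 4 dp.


Mass = 337.0*7.56/1000 = 2.54772 kg
Cost = 2.54772 * 441.8 = 1125.5827 $


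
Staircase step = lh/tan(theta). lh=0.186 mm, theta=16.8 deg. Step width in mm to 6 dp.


step = 0.186 / tan(16.8) = 0.616062 mm


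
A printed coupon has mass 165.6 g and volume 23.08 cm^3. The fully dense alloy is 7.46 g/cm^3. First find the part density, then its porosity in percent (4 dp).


rho_part = 165.6 / 23.08 = 7.17504333 g/cm^3
Porosity = (1 - 7.17504333/7.46)*100 = 3.8198 %


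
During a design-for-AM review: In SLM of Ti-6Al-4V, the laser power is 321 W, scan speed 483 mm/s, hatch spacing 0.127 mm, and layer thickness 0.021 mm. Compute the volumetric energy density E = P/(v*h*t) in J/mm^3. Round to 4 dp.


E = 321 / (483*0.127*0.021) = 249.1925 J/mm^3


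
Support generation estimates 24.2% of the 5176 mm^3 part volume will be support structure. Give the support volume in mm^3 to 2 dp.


V_support = 5176 * 0.242 = 1252.59 mm^3


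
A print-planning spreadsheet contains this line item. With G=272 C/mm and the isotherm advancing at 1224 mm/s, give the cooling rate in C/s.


CR = 272 * 1224 = 332928 C/s


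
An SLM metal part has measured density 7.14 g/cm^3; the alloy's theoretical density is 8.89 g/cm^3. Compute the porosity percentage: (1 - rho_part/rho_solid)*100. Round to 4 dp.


Porosity = (1-7.14/8.89)*100 = 19.685 %


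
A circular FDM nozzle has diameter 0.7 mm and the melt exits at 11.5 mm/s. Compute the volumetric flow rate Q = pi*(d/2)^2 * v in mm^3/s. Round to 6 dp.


A = pi*(0.7/2)^2 = 0.3848451 mm^2
Q = 0.3848451 * 11.5 = 4.425719 mm^3/s


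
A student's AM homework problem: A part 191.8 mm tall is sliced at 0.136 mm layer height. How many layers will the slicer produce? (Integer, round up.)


Layers = ceil(191.8/0.136) = 1411


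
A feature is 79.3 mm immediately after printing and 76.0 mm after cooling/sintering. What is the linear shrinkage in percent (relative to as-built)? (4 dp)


Shrinkage = ((79.3-76.0)/79.3)*100 = 4.1614 %


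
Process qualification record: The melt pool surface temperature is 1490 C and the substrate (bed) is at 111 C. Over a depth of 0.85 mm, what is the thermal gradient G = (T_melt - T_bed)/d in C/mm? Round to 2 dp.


G = (1490-111)/0.85 = 1622.35 C/mm


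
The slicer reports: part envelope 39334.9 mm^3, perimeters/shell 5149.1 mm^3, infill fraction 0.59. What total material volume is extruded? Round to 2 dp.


V_infill = (39334.9 - 5149.1) * 0.59 = 20169.62
V_total = 5149.1 + 20169.62 = 25318.72 mm^3


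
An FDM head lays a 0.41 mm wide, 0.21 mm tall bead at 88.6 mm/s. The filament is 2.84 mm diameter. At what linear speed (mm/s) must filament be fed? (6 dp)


Q = 0.41 * 0.21 * 88.6 = 7.62846 mm^3/s
A_fil = pi*(2.84/2)^2 = 6.33470743 mm^2
v_feed = 7.62846 / 6.33470743 = 1.204232 mm/s


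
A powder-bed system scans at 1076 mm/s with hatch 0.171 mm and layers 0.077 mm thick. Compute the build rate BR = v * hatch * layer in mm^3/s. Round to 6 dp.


Rate = 1076 * 0.171 * 0.077 = 14.167692 mm^3/s


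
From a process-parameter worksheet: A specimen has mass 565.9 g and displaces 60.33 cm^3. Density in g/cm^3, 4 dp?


rho = 565.9 / 60.33 = 9.3801 g/cm^3


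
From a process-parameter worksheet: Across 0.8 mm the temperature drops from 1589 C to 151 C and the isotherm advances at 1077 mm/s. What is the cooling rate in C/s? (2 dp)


G = (1589-151)/0.8 = 1797.5 C/mm
CR = 1797.5 * 1077 = 1935907.5 C/s


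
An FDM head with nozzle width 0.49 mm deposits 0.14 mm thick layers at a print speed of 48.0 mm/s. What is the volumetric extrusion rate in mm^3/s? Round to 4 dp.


Rate = 0.49 * 0.14 * 48.0 = 3.2928 mm^3/s


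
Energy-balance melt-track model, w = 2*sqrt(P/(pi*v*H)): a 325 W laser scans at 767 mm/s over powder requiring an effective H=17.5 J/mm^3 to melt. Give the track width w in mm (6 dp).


w = 2*sqrt(325/(pi*767*17.5)) = 0.175582 mm


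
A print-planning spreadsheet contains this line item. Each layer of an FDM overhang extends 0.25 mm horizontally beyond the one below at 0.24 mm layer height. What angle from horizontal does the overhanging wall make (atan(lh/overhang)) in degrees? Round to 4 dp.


angle = atan(0.24/0.25) = 43.8309 degrees


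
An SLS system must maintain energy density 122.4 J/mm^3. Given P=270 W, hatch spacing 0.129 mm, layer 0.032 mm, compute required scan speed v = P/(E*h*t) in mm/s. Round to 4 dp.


v = 270 / (122.4*0.129*0.032) = 534.3707 mm/s


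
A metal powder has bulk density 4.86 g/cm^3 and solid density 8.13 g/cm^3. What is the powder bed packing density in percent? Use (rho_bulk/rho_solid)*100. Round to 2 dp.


Packing = (4.86/8.13)*100 = 59.78 %


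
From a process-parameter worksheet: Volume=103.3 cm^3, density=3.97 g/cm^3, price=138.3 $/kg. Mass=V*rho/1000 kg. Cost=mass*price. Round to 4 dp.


Mass = 103.3*3.97/1000 = 0.410101 kg
Cost = 0.410101 * 138.3 = 56.717 $


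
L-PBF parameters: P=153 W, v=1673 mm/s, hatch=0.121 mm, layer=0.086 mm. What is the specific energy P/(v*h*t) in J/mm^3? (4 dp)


Build rate = 1673 * 0.121 * 0.086 = 17.409238 mm^3/s
SE = 153 / 17.409238 = 8.7884 J/mm^3


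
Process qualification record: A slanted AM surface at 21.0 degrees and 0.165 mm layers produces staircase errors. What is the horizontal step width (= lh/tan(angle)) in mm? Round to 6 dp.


step = 0.165 / tan(21.0) = 0.42984 mm


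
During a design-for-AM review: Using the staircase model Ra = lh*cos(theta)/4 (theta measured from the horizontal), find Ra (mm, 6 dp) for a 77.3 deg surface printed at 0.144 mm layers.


Ra = 0.144 * cos(77.3) / 4 = 0.007914 mm


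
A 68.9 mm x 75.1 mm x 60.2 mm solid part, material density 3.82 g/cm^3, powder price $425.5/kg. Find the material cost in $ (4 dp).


V = 68.9 * 75.1 * 60.2 = 311498.278 mm^3 = 311.498278 cm^3
Mass = 311.498278 * 3.82 / 1000 = 1.18992342 kg
Cost = 1.18992342 * 425.5 = 506.3124 $


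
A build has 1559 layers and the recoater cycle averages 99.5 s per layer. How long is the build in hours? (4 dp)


t = 1559 * 99.5 / 3600 = 43.089 hrs


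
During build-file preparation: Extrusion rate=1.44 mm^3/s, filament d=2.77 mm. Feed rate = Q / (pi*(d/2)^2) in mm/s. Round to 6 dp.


A = pi*(2.77/2)^2 = 6.026282
v = 1.44 / 6.026282 = 0.238953 mm/s


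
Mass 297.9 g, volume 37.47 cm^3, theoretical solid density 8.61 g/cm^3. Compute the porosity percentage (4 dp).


rho_part = 297.9 / 37.47 = 7.95036029 g/cm^3
Porosity = (1 - 7.95036029/8.61)*100 = 7.6613 %


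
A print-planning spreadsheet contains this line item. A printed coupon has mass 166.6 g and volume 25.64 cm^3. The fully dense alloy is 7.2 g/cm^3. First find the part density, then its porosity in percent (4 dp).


rho_part = 166.6 / 25.64 = 6.49765991 g/cm^3
Porosity = (1 - 6.49765991/7.2)*100 = 9.7547 %


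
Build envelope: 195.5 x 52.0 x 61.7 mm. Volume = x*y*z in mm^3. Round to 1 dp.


V = 195.5 * 52.0 * 61.7 = 627242.2 mm^3


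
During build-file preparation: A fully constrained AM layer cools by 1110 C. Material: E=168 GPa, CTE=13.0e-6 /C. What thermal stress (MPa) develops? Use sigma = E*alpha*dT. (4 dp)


sigma = 168*1000 * 13.0e-6 * 1110 = 2424.24 MPa


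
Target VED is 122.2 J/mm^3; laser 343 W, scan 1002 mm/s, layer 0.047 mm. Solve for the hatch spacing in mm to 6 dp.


h = 343 / (122.2*1002*0.047) = 0.059602 mm


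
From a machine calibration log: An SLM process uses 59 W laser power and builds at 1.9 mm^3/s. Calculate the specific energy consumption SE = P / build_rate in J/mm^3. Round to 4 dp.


SE = 59 / 1.9 = 31.0526 J/mm^3


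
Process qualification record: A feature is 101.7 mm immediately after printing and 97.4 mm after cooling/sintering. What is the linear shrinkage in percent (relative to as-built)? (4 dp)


Shrinkage = ((101.7-97.4)/101.7)*100 = 4.2281 %


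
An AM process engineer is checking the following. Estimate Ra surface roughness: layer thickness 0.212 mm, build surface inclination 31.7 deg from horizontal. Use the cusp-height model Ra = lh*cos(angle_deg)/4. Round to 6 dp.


Ra = 0.212 * cos(31.7) / 4 = 0.045093 mm


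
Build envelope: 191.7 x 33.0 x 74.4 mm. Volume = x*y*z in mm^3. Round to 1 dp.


V = 191.7 * 33.0 * 74.4 = 470661.8 mm^3


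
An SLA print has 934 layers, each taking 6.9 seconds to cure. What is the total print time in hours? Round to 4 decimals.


t = 934 * 6.9 / 3600 = 1.7902 hrs


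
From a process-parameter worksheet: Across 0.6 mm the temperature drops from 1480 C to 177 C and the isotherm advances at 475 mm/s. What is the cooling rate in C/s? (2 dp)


G = (1480-177)/0.6 = 2171.66666667 C/mm
CR = 2171.66666667 * 475 = 1031541.67 C/s


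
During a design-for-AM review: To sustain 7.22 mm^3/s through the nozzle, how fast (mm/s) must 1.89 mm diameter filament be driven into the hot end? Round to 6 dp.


A = pi*(1.89/2)^2 = 2.805521
v = 7.22 / 2.805521 = 2.573497 mm/s


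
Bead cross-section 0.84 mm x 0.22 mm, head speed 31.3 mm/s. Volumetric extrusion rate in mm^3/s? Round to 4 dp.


Rate = 0.84 * 0.22 * 31.3 = 5.7842 mm^3/s


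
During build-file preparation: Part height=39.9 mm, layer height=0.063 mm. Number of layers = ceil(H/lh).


Layers = ceil(39.9/0.063) = 634


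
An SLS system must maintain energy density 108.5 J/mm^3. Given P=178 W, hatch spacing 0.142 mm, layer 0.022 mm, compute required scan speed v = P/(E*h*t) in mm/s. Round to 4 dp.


v = 178 / (108.5*0.142*0.022) = 525.145 mm/s


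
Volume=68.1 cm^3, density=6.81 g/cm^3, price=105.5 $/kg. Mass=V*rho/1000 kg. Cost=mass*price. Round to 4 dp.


Mass = 68.1*6.81/1000 = 0.463761 kg
Cost = 0.463761 * 105.5 = 48.9268 $


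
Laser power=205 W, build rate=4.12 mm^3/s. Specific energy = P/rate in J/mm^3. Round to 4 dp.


SE = 205 / 4.12 = 49.7573 J/mm^3


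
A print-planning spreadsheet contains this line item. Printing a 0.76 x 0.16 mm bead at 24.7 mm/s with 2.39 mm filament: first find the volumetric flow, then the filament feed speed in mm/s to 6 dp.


Q = 0.76 * 0.16 * 24.7 = 3.00352 mm^3/s
A_fil = pi*(2.39/2)^2 = 4.48627285 mm^2
v_feed = 3.00352 / 4.48627285 = 0.669491 mm/s


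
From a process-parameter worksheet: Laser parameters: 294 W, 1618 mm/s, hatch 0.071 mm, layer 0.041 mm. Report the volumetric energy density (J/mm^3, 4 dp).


E = 294 / (1618*0.071*0.041) = 62.4204 J/mm^3


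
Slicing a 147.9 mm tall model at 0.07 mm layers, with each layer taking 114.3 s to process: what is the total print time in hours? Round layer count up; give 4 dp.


Layers = ceil(147.9/0.07) = 2113
t = 2113 * 114.3 / 3600 = 67.0878 hrs


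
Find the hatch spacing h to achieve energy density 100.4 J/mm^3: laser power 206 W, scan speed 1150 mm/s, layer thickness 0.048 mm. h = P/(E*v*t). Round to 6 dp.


h = 206 / (100.4*1150*0.048) = 0.03717 mm


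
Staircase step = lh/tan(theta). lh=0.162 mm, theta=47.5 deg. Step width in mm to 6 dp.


step = 0.162 / tan(47.5) = 0.148446 mm


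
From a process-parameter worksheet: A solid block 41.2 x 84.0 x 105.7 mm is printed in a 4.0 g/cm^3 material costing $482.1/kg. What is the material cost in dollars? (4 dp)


V = 41.2 * 84.0 * 105.7 = 365806.56 mm^3 = 365.80656 cm^3
Mass = 365.80656 * 4.0 / 1000 = 1.46322624 kg
Cost = 1.46322624 * 482.1 = 705.4214 $


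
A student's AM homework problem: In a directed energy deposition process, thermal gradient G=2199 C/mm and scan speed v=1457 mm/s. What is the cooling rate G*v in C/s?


CR = 2199 * 1457 = 3203943 C/s


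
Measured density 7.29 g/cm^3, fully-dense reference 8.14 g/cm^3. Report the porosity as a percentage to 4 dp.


Porosity = (1-7.29/8.14)*100 = 10.4423 %


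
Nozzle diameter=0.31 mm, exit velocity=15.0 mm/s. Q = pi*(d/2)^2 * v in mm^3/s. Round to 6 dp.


A = pi*(0.31/2)^2 = 0.07547676 mm^2
Q = 0.07547676 * 15.0 = 1.132151 mm^3/s


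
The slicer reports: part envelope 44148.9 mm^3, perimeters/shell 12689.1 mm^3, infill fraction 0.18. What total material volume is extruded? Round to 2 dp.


V_infill = (44148.9 - 12689.1) * 0.18 = 5662.76
V_total = 12689.1 + 5662.76 = 18351.86 mm^3


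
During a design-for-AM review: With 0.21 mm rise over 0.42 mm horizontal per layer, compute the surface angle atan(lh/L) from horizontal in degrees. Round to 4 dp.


angle = atan(0.21/0.42) = 26.5651 degrees


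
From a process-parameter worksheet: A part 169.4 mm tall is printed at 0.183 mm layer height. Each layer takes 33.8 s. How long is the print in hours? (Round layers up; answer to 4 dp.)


Layers = ceil(169.4/0.183) = 926
t = 926 * 33.8 / 3600 = 8.6941 hrs


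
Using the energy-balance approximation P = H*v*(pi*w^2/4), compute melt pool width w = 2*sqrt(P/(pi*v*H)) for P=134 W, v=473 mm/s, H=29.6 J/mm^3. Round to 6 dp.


w = 2*sqrt(134/(pi*473*29.6)) = 0.11039 mm


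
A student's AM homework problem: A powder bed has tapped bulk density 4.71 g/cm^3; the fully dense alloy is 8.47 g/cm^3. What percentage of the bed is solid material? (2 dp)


Packing = (4.71/8.47)*100 = 55.61 %


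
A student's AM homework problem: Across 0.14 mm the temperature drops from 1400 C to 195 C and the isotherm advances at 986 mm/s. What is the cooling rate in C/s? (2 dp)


G = (1400-195)/0.14 = 8607.14285714 C/mm
CR = 8607.14285714 * 986 = 8486642.86 C/s


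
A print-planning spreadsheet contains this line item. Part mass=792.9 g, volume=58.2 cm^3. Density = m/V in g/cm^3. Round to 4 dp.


rho = 792.9 / 58.2 = 13.6237 g/cm^3


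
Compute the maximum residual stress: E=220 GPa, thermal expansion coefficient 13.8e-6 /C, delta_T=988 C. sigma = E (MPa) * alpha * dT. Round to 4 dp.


sigma = 220*1000 * 13.8e-6 * 988 = 2999.568 MPa


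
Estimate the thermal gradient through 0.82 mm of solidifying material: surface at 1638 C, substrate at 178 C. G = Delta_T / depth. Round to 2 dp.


G = (1638-178)/0.82 = 1780.49 C/mm


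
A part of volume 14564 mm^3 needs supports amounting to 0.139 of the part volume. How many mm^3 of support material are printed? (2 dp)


V_support = 14564 * 0.139 = 2024.4 mm^3


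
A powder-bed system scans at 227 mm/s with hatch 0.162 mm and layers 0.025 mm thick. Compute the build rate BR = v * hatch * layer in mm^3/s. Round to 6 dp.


Rate = 227 * 0.162 * 0.025 = 0.91935 mm^3/s


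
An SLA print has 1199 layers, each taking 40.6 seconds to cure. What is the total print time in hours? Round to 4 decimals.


t = 1199 * 40.6 / 3600 = 13.5221 hrs


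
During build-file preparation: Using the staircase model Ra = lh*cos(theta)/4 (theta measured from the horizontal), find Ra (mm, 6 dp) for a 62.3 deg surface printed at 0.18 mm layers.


Ra = 0.18 * cos(62.3) / 4 = 0.020918 mm


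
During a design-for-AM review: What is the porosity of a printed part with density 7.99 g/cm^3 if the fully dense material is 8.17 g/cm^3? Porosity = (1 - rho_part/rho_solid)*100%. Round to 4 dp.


Porosity = (1-7.99/8.17)*100 = 2.2032 %


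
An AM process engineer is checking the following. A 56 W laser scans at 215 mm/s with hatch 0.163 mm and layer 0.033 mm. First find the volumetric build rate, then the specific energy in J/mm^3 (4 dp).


Build rate = 215 * 0.163 * 0.033 = 1.156485 mm^3/s
SE = 56 / 1.156485 = 48.4226 J/mm^3


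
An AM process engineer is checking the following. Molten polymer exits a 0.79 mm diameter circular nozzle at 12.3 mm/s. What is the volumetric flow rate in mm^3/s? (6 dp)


A = pi*(0.79/2)^2 = 0.49016699 mm^2
Q = 0.49016699 * 12.3 = 6.029054 mm^3/s


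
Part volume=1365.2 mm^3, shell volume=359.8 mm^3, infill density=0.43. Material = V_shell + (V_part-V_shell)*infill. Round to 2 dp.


V_infill = (1365.2 - 359.8) * 0.43 = 432.32
V_total = 359.8 + 432.32 = 792.12 mm^3


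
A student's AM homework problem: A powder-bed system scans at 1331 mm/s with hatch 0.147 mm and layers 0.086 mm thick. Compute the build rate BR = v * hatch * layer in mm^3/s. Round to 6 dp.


Rate = 1331 * 0.147 * 0.086 = 16.826502 mm^3/s


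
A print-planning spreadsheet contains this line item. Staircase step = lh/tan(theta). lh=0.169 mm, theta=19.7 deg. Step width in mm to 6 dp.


step = 0.169 / tan(19.7) = 0.471999 mm


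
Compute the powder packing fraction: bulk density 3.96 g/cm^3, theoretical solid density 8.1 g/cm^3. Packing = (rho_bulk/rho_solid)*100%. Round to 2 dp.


Packing = (3.96/8.1)*100 = 48.89 %


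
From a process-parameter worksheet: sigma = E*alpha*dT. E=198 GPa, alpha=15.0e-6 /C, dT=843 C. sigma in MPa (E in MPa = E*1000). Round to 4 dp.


sigma = 198*1000 * 15.0e-6 * 843 = 2503.71 MPa


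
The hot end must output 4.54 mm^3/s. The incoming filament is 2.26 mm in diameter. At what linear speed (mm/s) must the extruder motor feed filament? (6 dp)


A = pi*(2.26/2)^2 = 4.0115
v = 4.54 / 4.0115 = 1.131746 mm/s


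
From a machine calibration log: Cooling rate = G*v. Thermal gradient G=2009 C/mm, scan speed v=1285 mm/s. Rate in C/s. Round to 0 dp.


CR = 2009 * 1285 = 2581565 C/s


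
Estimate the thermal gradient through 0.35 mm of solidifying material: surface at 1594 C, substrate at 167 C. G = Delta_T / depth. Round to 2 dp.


G = (1594-167)/0.35 = 4077.14 C/mm


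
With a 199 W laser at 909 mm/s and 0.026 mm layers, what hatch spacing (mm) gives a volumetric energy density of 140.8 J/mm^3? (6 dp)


h = 199 / (140.8*909*0.026) = 0.059802 mm


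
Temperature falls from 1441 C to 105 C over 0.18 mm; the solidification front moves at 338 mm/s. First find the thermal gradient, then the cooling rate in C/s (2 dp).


G = (1441-105)/0.18 = 7422.22222222 C/mm
CR = 7422.22222222 * 338 = 2508711.11 C/s


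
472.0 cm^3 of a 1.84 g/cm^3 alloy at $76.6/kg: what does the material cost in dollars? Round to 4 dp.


Mass = 472.0*1.84/1000 = 0.86848 kg
Cost = 0.86848 * 76.6 = 66.5256 $


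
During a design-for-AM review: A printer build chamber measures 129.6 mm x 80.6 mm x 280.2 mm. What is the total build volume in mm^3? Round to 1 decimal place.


V = 129.6 * 80.6 * 280.2 = 2926902.0 mm^3


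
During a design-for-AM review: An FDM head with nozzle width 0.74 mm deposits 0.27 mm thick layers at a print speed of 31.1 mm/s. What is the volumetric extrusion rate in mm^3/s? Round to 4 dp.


Rate = 0.74 * 0.27 * 31.1 = 6.2138 mm^3/s


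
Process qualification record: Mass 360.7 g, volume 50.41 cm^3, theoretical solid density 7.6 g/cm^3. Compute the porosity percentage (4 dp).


rho_part = 360.7 / 50.41 = 7.15532632 g/cm^3
Porosity = (1 - 7.15532632/7.6)*100 = 5.851 %


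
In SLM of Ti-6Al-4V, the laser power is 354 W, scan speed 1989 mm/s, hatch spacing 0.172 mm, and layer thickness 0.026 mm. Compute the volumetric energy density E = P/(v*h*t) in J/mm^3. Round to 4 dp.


E = 354 / (1989*0.172*0.026) = 39.7985 J/mm^3


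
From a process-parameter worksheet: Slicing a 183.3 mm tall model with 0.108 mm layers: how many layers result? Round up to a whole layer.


Layers = ceil(183.3/0.108) = 1698


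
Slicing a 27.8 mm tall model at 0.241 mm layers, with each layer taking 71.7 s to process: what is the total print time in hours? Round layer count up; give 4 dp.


Layers = ceil(27.8/0.241) = 116
t = 116 * 71.7 / 3600 = 2.3103 hrs


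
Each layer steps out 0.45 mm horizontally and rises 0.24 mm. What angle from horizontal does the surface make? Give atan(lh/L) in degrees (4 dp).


angle = atan(0.24/0.45) = 28.0725 degrees


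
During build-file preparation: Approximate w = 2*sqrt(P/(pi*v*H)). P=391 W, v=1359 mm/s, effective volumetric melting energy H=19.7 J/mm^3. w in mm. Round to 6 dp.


w = 2*sqrt(391/(pi*1359*19.7)) = 0.136364 mm


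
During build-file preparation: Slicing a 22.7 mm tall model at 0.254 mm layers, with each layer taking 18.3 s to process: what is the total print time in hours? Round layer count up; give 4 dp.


Layers = ceil(22.7/0.254) = 90
t = 90 * 18.3 / 3600 = 0.4575 hrs


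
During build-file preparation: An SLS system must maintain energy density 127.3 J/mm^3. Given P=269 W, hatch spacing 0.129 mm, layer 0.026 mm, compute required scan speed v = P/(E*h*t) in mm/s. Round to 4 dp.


v = 269 / (127.3*0.129*0.026) = 630.0294 mm/s


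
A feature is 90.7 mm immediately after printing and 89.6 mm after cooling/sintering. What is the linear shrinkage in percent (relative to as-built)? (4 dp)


Shrinkage = ((90.7-89.6)/90.7)*100 = 1.2128 %


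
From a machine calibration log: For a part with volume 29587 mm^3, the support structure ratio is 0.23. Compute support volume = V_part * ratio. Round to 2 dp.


V_support = 29587 * 0.23 = 6805.01 mm^3


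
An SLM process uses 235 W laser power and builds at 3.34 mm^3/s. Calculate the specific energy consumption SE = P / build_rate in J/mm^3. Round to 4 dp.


SE = 235 / 3.34 = 70.3593 J/mm^3


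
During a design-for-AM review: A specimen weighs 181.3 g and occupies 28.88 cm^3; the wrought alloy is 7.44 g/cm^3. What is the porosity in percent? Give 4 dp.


rho_part = 181.3 / 28.88 = 6.27770083 g/cm^3
Porosity = (1 - 6.27770083/7.44)*100 = 15.6223 %


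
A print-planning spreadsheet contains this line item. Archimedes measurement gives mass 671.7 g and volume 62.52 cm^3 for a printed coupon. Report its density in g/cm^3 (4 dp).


rho = 671.7 / 62.52 = 10.7438 g/cm^3


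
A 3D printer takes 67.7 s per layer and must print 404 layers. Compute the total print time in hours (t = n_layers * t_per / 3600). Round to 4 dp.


t = 404 * 67.7 / 3600 = 7.5974 hrs


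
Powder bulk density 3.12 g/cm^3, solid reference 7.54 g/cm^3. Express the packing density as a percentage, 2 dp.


Packing = (3.12/7.54)*100 = 41.38 %


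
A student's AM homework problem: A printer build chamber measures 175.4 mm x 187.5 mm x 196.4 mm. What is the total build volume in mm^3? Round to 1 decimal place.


V = 175.4 * 187.5 * 196.4 = 6459105.0 mm^3


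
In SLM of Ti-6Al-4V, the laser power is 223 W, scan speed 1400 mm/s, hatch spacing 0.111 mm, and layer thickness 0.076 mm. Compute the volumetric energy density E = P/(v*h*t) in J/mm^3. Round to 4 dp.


E = 223 / (1400*0.111*0.076) = 18.8817 J/mm^3


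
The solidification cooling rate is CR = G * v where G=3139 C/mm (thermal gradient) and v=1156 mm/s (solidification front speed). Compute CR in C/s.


CR = 3139 * 1156 = 3628684 C/s


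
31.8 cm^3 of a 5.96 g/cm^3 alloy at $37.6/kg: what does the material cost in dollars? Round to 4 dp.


Mass = 31.8*5.96/1000 = 0.189528 kg
Cost = 0.189528 * 37.6 = 7.1263 $


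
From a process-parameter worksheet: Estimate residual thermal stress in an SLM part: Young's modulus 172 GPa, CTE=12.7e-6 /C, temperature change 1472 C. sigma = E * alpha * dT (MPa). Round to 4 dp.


sigma = 172*1000 * 12.7e-6 * 1472 = 3215.4368 MPa
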